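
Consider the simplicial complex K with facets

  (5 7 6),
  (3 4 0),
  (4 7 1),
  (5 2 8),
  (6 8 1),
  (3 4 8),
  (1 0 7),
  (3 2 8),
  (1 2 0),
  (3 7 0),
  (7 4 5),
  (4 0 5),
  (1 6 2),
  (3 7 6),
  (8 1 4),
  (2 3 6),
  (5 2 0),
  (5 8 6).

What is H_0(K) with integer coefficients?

Take the total order 0 < 1 < 2 < 3 < 4 < 5 < 6 < 7 < 8 on the vertex set. Then K (dimension 2) consists of the simplices:

  0-simplices (9): [0], [1], [2], [3], [4], [5], [6], [7], [8]
  1-simplices (27): (27 of them)
  2-simplices (18): [0,1,2], [0,1,7], [0,2,5], [0,3,4], [0,3,7], [0,4,5], [1,2,6], [1,4,7], [1,4,8], [1,6,8], [2,3,6], [2,3,8], [2,5,8], [3,4,8], [3,6,7], [4,5,7], [5,6,7], [5,6,8]

so the chain groups are C_0 ≅ Z^9, C_1 ≅ Z^27, C_2 ≅ Z^18.

The boundary map ∂_1: C_1 → C_0 sends each edge [p,q] (with p < q) to q − p. For instance
  ∂[0,2] = [2] − [0].
The resulting 9×27 matrix has rank 8, and its Smith normal form has invariant factors (1,1,1,1,1,1,1,1).

Boundary ∂_2: C_2 → C_1 acts by ∂[p,q,r] = [q,r] − [p,r] + [p,q]. For instance
  ∂[3,6,7] = [6,7] − [3,7] + [3,6],
  ∂[1,4,7] = [4,7] − [1,7] + [1,4].
As a 27×18 matrix over Z this has rank 18, with invariant factors (1,1,1,1,1,1,1,1,1,1,1,1,1,1,1,1,1,2).

From H_k ≅ ker(∂_k) / im(∂_{k+1}) we obtain:

  H_0: rank C_0 − rank ∂_1 = 9 − 8 = 1, and the invariant factors of ∂_1 are all 1, so H_0 ≅ Z.

H_0 = Z.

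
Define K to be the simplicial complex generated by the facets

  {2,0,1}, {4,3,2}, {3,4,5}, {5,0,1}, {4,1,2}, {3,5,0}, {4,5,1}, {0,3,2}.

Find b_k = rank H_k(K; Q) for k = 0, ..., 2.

b_0 = 1, b_1 = 0, b_2 = 1.

Take the total order 0 < 1 < 2 < 3 < 4 < 5 on the vertex set. Then K (dimension 2) consists of the simplices:

  0-simplices (6): [0], [1], [2], [3], [4], [5]
  1-simplices (12): [0,1], [0,2], [0,3], [0,5], [1,2], [1,4], [1,5], [2,3], [2,4], [3,4], [3,5], [4,5]
  2-simplices (8): [0,1,2], [0,1,5], [0,2,3], [0,3,5], [1,2,4], [1,4,5], [2,3,4], [3,4,5]

so the chain groups are C_0 ≅ Z^6, C_1 ≅ Z^12, C_2 ≅ Z^8.

Boundary ∂_1: C_1 → C_0 maps an edge to its endpoints' difference, ∂[p,q] = q − p. For instance
  ∂[1,2] = [2] − [1].
The 6×12 boundary matrix has rank 5 and Smith normal form diag(1,1,1,1,1).

Boundary ∂_2: C_2 → C_1 acts by ∂[p,q,r] = [q,r] − [p,r] + [p,q]. For instance
  ∂[0,1,5] = [1,5] − [0,5] + [0,1],
  ∂[1,2,4] = [2,4] − [1,4] + [1,2].
As a 12×8 matrix over Z this has rank 7, with invariant factors (1,1,1,1,1,1,1).

Reading off H_k = ker ∂_k / im ∂_{k+1}:

  H_0: rank C_0 − rank ∂_1 = 6 − 5 = 1, and the invariant factors of ∂_1 are all 1, so H_0 ≅ Z.
  H_1: rank ker ∂_1 − rank ∂_2 = (12 − 5) − 7 = 0, and the invariant factors of ∂_2 are all 1, so H_1 ≅ 0.
  H_2: rank ker ∂_2 − rank ∂_3 = (8 − 7) − 0 = 1, and there is no ∂_3, so H_2 ≅ Z.

(K is a triangulation of the 2-sphere S^2.)

Hence the Betti numbers are b_0 = 1, b_1 = 0, b_2 = 1.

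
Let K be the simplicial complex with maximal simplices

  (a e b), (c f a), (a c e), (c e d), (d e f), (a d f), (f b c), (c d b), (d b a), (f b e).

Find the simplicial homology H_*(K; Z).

We work with the vertex ordering a < b < c < d < e < f. The simplices of K, each written with vertices in increasing order, are:

  0-simplices (6): a, b, c, d, e, f
  1-simplices (15): ab, ac, ad, ae, af, bc, bd, be, bf, cd, ce, cf, de, df, ef
  2-simplices (10): abd, abe, ace, acf, adf, bcd, bcf, bef, cde, def

Hence C_0 ≅ Z^6, C_1 ≅ Z^15, C_2 ≅ Z^10.

The boundary map ∂_1: C_1 → C_0 sends each edge [p,q] (with p < q) to q − p. For instance
  ∂bc = c − b.
As a 6×15 matrix over Z this has rank 5, with invariant factors (1,1,1,1,1).

Boundary ∂_2: C_2 → C_1 sends each 2-simplex [p,q,r] to [q,r] − [p,r] + [p,q]. For instance
  ∂acf = cf − af + ac,
  ∂adf = df − af + ad.
The resulting 15×10 matrix has rank 10, and its Smith normal form has invariant factors (1,1,1,1,1,1,1,1,1,2).

From H_k ≅ ker(∂_k) / im(∂_{k+1}) we obtain:

  H_0: rank C_0 − rank ∂_1 = 6 − 5 = 1, and the invariant factors of ∂_1 are all 1, so H_0 ≅ Z.
  H_1: rank ker ∂_1 − rank ∂_2 = (15 − 5) − 10 = 0, and ∂_2 has invariant factor 2 > 1, so H_1 ≅ Z/2Z.
  H_2: rank ker ∂_2 − rank ∂_3 = (10 − 10) − 0 = 0, and there is no ∂_3, so H_2 ≅ 0.

As a check, the Euler characteristic is 6 − 15 + 10 = 1, which agrees with 1 − 0 + 0 = 1.

H_0 = Z,  H_1 = Z/2Z,  H_2 = 0.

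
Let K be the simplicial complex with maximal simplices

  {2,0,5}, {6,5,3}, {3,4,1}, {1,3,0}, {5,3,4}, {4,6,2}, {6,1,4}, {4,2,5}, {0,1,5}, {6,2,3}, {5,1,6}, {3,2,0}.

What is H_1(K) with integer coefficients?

K has 7 vertices, 18 edges, 12 triangles.
rank ∂_1 = 6, rank ∂_2 = 12 ⇒ b_1 = 18 − 6 − 12 = 0; ∂_2 has invariant factor(s) [2] giving torsion. So H_1 = Z/2Z.

H_1 = Z/2Z.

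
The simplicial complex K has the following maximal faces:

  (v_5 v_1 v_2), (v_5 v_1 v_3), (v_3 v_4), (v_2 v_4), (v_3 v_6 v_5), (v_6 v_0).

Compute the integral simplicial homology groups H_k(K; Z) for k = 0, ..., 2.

Take the total order v_0 < v_1 < v_2 < v_3 < v_4 < v_5 < v_6 on the vertex set. Then K (dimension 2) consists of the simplices:

  0-simplices (7): [v_0], [v_1], [v_2], [v_3], [v_4], [v_5], [v_6]
  1-simplices (10): [v_0,v_6], [v_1,v_2], [v_1,v_3], [v_1,v_5], [v_2,v_4], [v_2,v_5], [v_3,v_4], [v_3,v_5], [v_3,v_6], [v_5,v_6]
  2-simplices (3): [v_1,v_2,v_5], [v_1,v_3,v_5], [v_3,v_5,v_6]

giving chain groups C_0 ≅ Z^7, C_1 ≅ Z^10, C_2 ≅ Z^3.

∂_1: C_1 → C_0 maps an edge to its endpoints' difference, ∂[p,q] = q − p. For instance
  ∂[v_3,v_5] = [v_5] − [v_3].
The resulting 7×10 matrix has rank 6, and its Smith normal form has invariant factors (1,1,1,1,1,1).

∂_2: C_2 → C_1 sends each 2-simplex [p,q,r] to [q,r] − [p,r] + [p,q]. For instance
  ∂[v_1,v_3,v_5] = [v_3,v_5] − [v_1,v_5] + [v_1,v_3],
  ∂[v_1,v_2,v_5] = [v_2,v_5] − [v_1,v_5] + [v_1,v_2].
The 10×3 boundary matrix has rank 3 and Smith normal form diag(1,1,1).

Reading off H_k = ker ∂_k / im ∂_{k+1}:

  H_0: rank C_0 − rank ∂_1 = 7 − 6 = 1, and the invariant factors of ∂_1 are all 1, so H_0 = Z.
  H_1: rank ker ∂_1 − rank ∂_2 = (10 − 6) − 3 = 1, and the invariant factors of ∂_2 are all 1, so H_1 = Z.
  H_2: rank ker ∂_2 − rank ∂_3 = (3 − 3) − 0 = 0, and there is no ∂_3, so H_2 = 0.

As a check, the Euler characteristic is 7 − 10 + 3 = 0, which agrees with 1 − 1 + 0 = 0.

H_0 = Z,  H_1 = Z,  H_2 = 0.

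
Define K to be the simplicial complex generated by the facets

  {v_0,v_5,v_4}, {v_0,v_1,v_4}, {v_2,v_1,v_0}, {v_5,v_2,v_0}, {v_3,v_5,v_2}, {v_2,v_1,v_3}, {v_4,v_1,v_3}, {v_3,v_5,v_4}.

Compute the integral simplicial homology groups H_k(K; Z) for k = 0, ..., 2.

H_0 ≅ Z,  H_1 = 0,  H_2 ≅ Z.

K has 6 vertices, 12 edges, 8 triangles.
rank ∂_0 = 0, rank ∂_1 = 5 ⇒ b_0 = 6 − 0 − 5 = 1; all invariant factors of ∂_1 are 1 so no torsion. So H_0 ≅ Z.
rank ∂_1 = 5, rank ∂_2 = 7 ⇒ b_1 = 12 − 5 − 7 = 0; all invariant factors of ∂_2 are 1 so no torsion. So H_1 ≅ 0.
rank ∂_2 = 7, rank ∂_3 = 0 ⇒ b_2 = 8 − 7 − 0 = 1. So H_2 ≅ Z.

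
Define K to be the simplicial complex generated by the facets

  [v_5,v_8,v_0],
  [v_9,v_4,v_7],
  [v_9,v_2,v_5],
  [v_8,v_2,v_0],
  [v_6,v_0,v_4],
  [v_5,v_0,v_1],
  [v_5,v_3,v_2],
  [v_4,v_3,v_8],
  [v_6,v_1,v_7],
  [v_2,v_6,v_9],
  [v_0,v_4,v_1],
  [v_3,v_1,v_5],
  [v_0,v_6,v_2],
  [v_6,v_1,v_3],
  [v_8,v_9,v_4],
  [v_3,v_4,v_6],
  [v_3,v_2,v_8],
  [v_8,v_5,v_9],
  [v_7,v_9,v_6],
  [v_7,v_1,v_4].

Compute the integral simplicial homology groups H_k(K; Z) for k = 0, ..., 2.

H_0 ≅ Z,  H_1 ≅ Z × Z/2,  H_2 = 0.

We work with the vertex ordering v_0 < v_1 < v_2 < v_3 < v_4 < v_5 < v_6 < v_7 < v_8 < v_9. The simplices of K, each written with vertices in increasing order, are:

  0-simplices (10): [v_0], [v_1], [v_2], [v_3], [v_4], [v_5], [v_6], [v_7], [v_8], [v_9]
  1-simplices (30): (30 of them)
  2-simplices (20): (20 of them)

so the chain groups are C_0 ≅ Z^10, C_1 ≅ Z^30, C_2 ≅ Z^20.

Boundary ∂_1: C_1 → C_0 is given by ∂[p,q] = [q] − [p]. For instance
  ∂[v_1,v_4] = [v_4] − [v_1].
This gives a 10×30 integer matrix of rank 9; reducing to Smith normal form yields diagonal entries (1,1,1,1,1,1,1,1,1).

The boundary map ∂_2: C_2 → C_1 sends each 2-simplex [p,q,r] to [q,r] − [p,r] + [p,q]. For instance
  ∂[v_0,v_2,v_6] = [v_2,v_6] − [v_0,v_6] + [v_0,v_2],
  ∂[v_5,v_8,v_9] = [v_8,v_9] − [v_5,v_9] + [v_5,v_8].
The resulting 30×20 matrix has rank 20, and its Smith normal form has invariant factors (1,1,1,1,1,1,1,1,1,1,1,1,1,1,1,1,1,1,1,2).

Computing H_k = (kernel of ∂_k) / (image of ∂_{k+1}):

  H_0: rank C_0 − rank ∂_1 = 10 − 9 = 1, and the invariant factors of ∂_1 are all 1, so H_0 ≅ Z.
  H_1: rank ker ∂_1 − rank ∂_2 = (30 − 9) − 20 = 1, and ∂_2 has invariant factor 2 > 1, so H_1 ≅ Z × Z/2.
  H_2: rank ker ∂_2 − rank ∂_3 = (20 − 20) − 0 = 0, and there is no ∂_3, so H_2 ≅ 0.

As a check, the Euler characteristic is 10 − 30 + 20 = 0, which agrees with 1 − 1 + 0 = 0.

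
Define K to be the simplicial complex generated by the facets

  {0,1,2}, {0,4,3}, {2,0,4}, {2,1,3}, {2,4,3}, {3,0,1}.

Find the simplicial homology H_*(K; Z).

Fix the vertex order 0 < 1 < 2 < 3 < 4 and write every simplex with vertices in increasing order. Then dim K = 2 and the simplices of K are:

  0-simplices (5): [0], [1], [2], [3], [4]
  1-simplices (9): [0,1], [0,2], [0,3], [0,4], [1,2], [1,3], [2,3], [2,4], [3,4]
  2-simplices (6): [0,1,2], [0,1,3], [0,2,4], [0,3,4], [1,2,3], [2,3,4]

so the chain groups are C_0 ≅ Z^5, C_1 ≅ Z^9, C_2 ≅ Z^6.

The boundary map ∂_1: C_1 → C_0 sends each edge [p,q] (with p < q) to q − p. For instance
  ∂[1,2] = [2] − [1].
As a 5×9 matrix over Z this has rank 4, with invariant factors (1,1,1,1).

Boundary ∂_2: C_2 → C_1 maps a triangle to the signed sum of its edges. For instance
  ∂[0,2,4] = [2,4] − [0,4] + [0,2],
  ∂[0,1,2] = [1,2] − [0,2] + [0,1].
As a 9×6 matrix over Z this has rank 5, with invariant factors (1,1,1,1,1).

Now H_k = ker ∂_k / im ∂_{k+1}, so:

  H_0: rank C_0 − rank ∂_1 = 5 − 4 = 1, and the invariant factors of ∂_1 are all 1, so H_0 ≅ Z.
  H_1: rank ker ∂_1 − rank ∂_2 = (9 − 4) − 5 = 0, and the invariant factors of ∂_2 are all 1, so H_1 ≅ 0.
  H_2: rank ker ∂_2 − rank ∂_3 = (6 − 5) − 0 = 1, and there is no ∂_3, so H_2 ≅ Z.

As a check, the Euler characteristic is 5 − 9 + 6 = 2, which agrees with 1 − 0 + 1 = 2.

H_0 ≅ Z,  H_1 = 0,  H_2 ≅ Z.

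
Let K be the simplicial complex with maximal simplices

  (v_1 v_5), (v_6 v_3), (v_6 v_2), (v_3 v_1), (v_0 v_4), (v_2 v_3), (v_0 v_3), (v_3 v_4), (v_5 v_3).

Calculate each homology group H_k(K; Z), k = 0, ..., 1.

H_0 = Z,  H_1 = Z^3.

Take the total order v_0 < v_1 < v_2 < v_3 < v_4 < v_5 < v_6 on the vertex set. Then K (dimension 1) consists of the simplices:

  0-simplices (7): [v_0], [v_1], [v_2], [v_3], [v_4], [v_5], [v_6]
  1-simplices (9): [v_0,v_3], [v_0,v_4], [v_1,v_3], [v_1,v_5], [v_2,v_3], [v_2,v_6], [v_3,v_4], [v_3,v_5], [v_3,v_6]

so the chain groups are C_0 ≅ Z^7, C_1 ≅ Z^9.

The boundary map ∂_1: C_1 → C_0 maps an edge to its endpoints' difference, ∂[p,q] = q − p. For instance
  ∂[v_1,v_3] = [v_3] − [v_1].
This gives a 7×9 integer matrix of rank 6; reducing to Smith normal form yields diagonal entries (1,1,1,1,1,1).

From H_k ≅ ker(∂_k) / im(∂_{k+1}) we obtain:

  H_0: rank C_0 − rank ∂_1 = 7 − 6 = 1, and the invariant factors of ∂_1 are all 1, so H_0 = Z.
  H_1: rank ker ∂_1 − rank ∂_2 = (9 − 6) − 0 = 3, and there is no ∂_2, so H_1 = Z^3.

(K is a triangulation of a wedge of 3 circles.)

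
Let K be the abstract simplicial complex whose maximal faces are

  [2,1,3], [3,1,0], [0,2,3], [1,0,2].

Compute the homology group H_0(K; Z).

H_0 = Z.

We work with the vertex ordering 0 < 1 < 2 < 3. The simplices of K, each written with vertices in increasing order, are:

  0-simplices (4): [0], [1], [2], [3]
  1-simplices (6): [0,1], [0,2], [0,3], [1,2], [1,3], [2,3]
  2-simplices (4): [0,1,2], [0,1,3], [0,2,3], [1,2,3]

Hence C_0 ≅ Z^4, C_1 ≅ Z^6, C_2 ≅ Z^4.

∂_1: C_1 → C_0 maps an edge to its endpoints' difference, ∂[p,q] = q − p.
This gives a 4×6 integer matrix of rank 3; reducing to Smith normal form yields diagonal entries (1,1,1).

Boundary ∂_2: C_2 → C_1 sends each 2-simplex [p,q,r] to [q,r] − [p,r] + [p,q]. For instance
  ∂[0,1,2] = [1,2] − [0,2] + [0,1],
  ∂[0,2,3] = [2,3] − [0,3] + [0,2].
This gives a 6×4 integer matrix of rank 3; reducing to Smith normal form yields diagonal entries (1,1,1).

From H_k ≅ ker(∂_k) / im(∂_{k+1}) we obtain:

  H_0: rank C_0 − rank ∂_1 = 4 − 3 = 1, and the invariant factors of ∂_1 are all 1, so H_0 ≅ Z.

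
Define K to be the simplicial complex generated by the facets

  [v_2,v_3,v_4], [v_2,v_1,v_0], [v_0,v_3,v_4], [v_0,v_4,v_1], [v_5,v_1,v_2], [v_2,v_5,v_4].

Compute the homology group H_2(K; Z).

H_2 = 0.

Fix the vertex order v_0 < v_1 < v_2 < v_3 < v_4 < v_5 and write every simplex with vertices in increasing order. Then dim K = 2 and the simplices of K are:

  0-simplices (6): [v_0], [v_1], [v_2], [v_3], [v_4], [v_5]
  1-simplices (12): [v_0,v_1], [v_0,v_2], [v_0,v_3], [v_0,v_4], [v_1,v_2], [v_1,v_4], [v_1,v_5], [v_2,v_3], [v_2,v_4], [v_2,v_5], [v_3,v_4], [v_4,v_5]
  2-simplices (6): [v_0,v_1,v_2], [v_0,v_1,v_4], [v_0,v_3,v_4], [v_1,v_2,v_5], [v_2,v_3,v_4], [v_2,v_4,v_5]

so the chain groups are C_0 ≅ Z^6, C_1 ≅ Z^12, C_2 ≅ Z^6.

∂_1: C_1 → C_0 maps an edge to its endpoints' difference, ∂[p,q] = q − p. For instance
  ∂[v_0,v_4] = [v_4] − [v_0].
The resulting 6×12 matrix has rank 5, and its Smith normal form has invariant factors (1,1,1,1,1).

∂_2: C_2 → C_1 sends each 2-simplex [p,q,r] to [q,r] − [p,r] + [p,q]. For instance
  ∂[v_0,v_1,v_2] = [v_1,v_2] − [v_0,v_2] + [v_0,v_1],
  ∂[v_2,v_4,v_5] = [v_4,v_5] − [v_2,v_5] + [v_2,v_4].
As a 12×6 matrix over Z this has rank 6, with invariant factors (1,1,1,1,1,1).

Computing H_k = (kernel of ∂_k) / (image of ∂_{k+1}):

  H_2: rank ker ∂_2 − rank ∂_3 = (6 − 6) − 0 = 0, and there is no ∂_3, so H_2 ≅ 0.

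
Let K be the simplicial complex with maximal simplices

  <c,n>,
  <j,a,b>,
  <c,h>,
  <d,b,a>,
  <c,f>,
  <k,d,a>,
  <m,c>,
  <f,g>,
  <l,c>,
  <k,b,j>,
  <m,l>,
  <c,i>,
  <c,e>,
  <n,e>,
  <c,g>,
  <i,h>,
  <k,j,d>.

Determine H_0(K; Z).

Take the total order a < b < c < d < e < f < g < h < i < j < k < l < m < n on the vertex set. Then K (dimension 2) consists of the simplices:

  0-simplices (14): a, b, c, d, e, f, g, h, i, j, k, l, m, n
  1-simplices (22): ab, ad, aj, ak, bd, bj, bk, ce, cf, cg, ch, ci, cl, cm, cn, dj, dk, en, fg, hi, jk, lm
  2-simplices (5): abd, abj, adk, bjk, djk

so the chain groups are C_0 ≅ Z^14, C_1 ≅ Z^22, C_2 ≅ Z^5.

The boundary map ∂_1: C_1 → C_0 maps an edge to its endpoints' difference, ∂[p,q] = q − p.
The resulting 14×22 matrix has rank 12, and its Smith normal form has invariant factors (1,1,1,1,1,1,1,1,1,1,1,1).

Boundary ∂_2: C_2 → C_1 maps a triangle to the signed sum of its edges. For instance
  ∂abj = bj − aj + ab,
  ∂djk = jk − dk + dj.
This gives a 22×5 integer matrix of rank 5; reducing to Smith normal form yields diagonal entries (1,1,1,1,1).

Reading off H_k = ker ∂_k / im ∂_{k+1}:

  H_0: rank C_0 − rank ∂_1 = 14 − 12 = 2, and the invariant factors of ∂_1 are all 1, so H_0 ≅ Z^2.

H_0 ≅ Z^2.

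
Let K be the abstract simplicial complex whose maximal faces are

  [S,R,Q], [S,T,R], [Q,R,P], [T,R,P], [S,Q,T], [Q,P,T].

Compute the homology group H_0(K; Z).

H_0 ≅ Z.

Fix the vertex order P < Q < R < S < T and write every simplex with vertices in increasing order. Then dim K = 2 and the simplices of K are:

  0-simplices (5): P, Q, R, S, T
  1-simplices (9): PQ, PR, PT, QR, QS, QT, RS, RT, ST
  2-simplices (6): PQR, PQT, PRT, QRS, QST, RST

so the chain groups are C_0 ≅ Z^5, C_1 ≅ Z^9, C_2 ≅ Z^6.

Boundary ∂_1: C_1 → C_0 sends each edge [p,q] (with p < q) to q − p. For instance
  ∂QS = S − Q.
The 5×9 boundary matrix has rank 4 and Smith normal form diag(1,1,1,1).

Boundary ∂_2: C_2 → C_1 sends each 2-simplex [p,q,r] to [q,r] − [p,r] + [p,q]. For instance
  ∂PQR = QR − PR + PQ,
  ∂RST = ST − RT + RS.
This gives a 9×6 integer matrix of rank 5; reducing to Smith normal form yields diagonal entries (1,1,1,1,1).

Reading off H_k = ker ∂_k / im ∂_{k+1}:

  H_0: rank C_0 − rank ∂_1 = 5 − 4 = 1, and the invariant factors of ∂_1 are all 1, so H_0 = Z.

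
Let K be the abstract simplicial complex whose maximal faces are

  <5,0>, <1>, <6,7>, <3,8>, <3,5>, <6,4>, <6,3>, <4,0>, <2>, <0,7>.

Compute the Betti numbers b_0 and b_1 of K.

Order the vertices as 0 < 1 < 2 < 3 < 4 < 5 < 6 < 7 < 8. Listing each simplex with vertices in this order, K has dimension 1 with simplices:

  0-simplices (9): [0], [1], [2], [3], [4], [5], [6], [7], [8]
  1-simplices (8): [0,4], [0,5], [0,7], [3,5], [3,6], [3,8], [4,6], [6,7]

Hence C_0 ≅ Z^9, C_1 ≅ Z^8.

∂_1: C_1 → C_0 maps an edge to its endpoints' difference, ∂[p,q] = q − p. For instance
  ∂[6,7] = [7] − [6].
The resulting 9×8 matrix has rank 6, and its Smith normal form has invariant factors (1,1,1,1,1,1).

Computing H_k = (kernel of ∂_k) / (image of ∂_{k+1}):

  H_0: rank C_0 − rank ∂_1 = 9 − 6 = 3, and the invariant factors of ∂_1 are all 1, so H_0 ≅ Z^3.
  H_1: rank ker ∂_1 − rank ∂_2 = (8 − 6) − 0 = 2, and there is no ∂_2, so H_1 ≅ Z^2.

As a check, the Euler characteristic is 9 − 8 = 1, which agrees with 3 − 2 = 1.

Hence the Betti numbers are b_0 = 3, b_1 = 2.

b_0 = 3, b_1 = 2.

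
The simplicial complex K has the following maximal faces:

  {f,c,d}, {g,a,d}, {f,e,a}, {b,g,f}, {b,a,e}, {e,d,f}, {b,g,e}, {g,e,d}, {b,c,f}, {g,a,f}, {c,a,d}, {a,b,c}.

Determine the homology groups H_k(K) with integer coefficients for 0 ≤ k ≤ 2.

We work with the vertex ordering a < b < c < d < e < f < g. The simplices of K, each written with vertices in increasing order, are:

  0-simplices (7): a, b, c, d, e, f, g
  1-simplices (18): ab, ac, ad, ae, af, ag, bc, be, bf, bg, cd, cf, de, df, dg, ef, eg, fg
  2-simplices (12): abc, abe, acd, adg, aef, afg, bcf, beg, bfg, cdf, def, deg

Hence C_0 ≅ Z^7, C_1 ≅ Z^18, C_2 ≅ Z^12.

The boundary map ∂_1: C_1 → C_0 sends each edge [p,q] (with p < q) to q − p.
This gives a 7×18 integer matrix of rank 6; reducing to Smith normal form yields diagonal entries (1,1,1,1,1,1).

∂_2: C_2 → C_1 maps a triangle to the signed sum of its edges. For instance
  ∂bcf = cf − bf + bc,
  ∂acd = cd − ad + ac.
The 18×12 boundary matrix has rank 12 and Smith normal form diag(1,1,1,1,1,1,1,1,1,1,1,2).

Computing H_k = (kernel of ∂_k) / (image of ∂_{k+1}):

  H_0: rank C_0 − rank ∂_1 = 7 − 6 = 1, and the invariant factors of ∂_1 are all 1, so H_0 = Z.
  H_1: rank ker ∂_1 − rank ∂_2 = (18 − 6) − 12 = 0, and ∂_2 has invariant factor 2 > 1, so H_1 = Z/2Z.
  H_2: rank ker ∂_2 − rank ∂_3 = (12 − 12) − 0 = 0, and there is no ∂_3, so H_2 = 0.

H_0 ≅ Z,  H_1 ≅ Z/2Z,  H_2 = 0.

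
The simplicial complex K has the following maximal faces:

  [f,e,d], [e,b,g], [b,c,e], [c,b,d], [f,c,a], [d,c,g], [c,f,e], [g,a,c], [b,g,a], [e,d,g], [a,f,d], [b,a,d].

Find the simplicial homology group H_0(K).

Take the total order a < b < c < d < e < f < g on the vertex set. Then K (dimension 2) consists of the simplices:

  0-simplices (7): a, b, c, d, e, f, g
  1-simplices (18): ab, ac, ad, af, ag, bc, bd, be, bg, cd, ce, cf, cg, de, df, dg, ef, eg
  2-simplices (12): abd, abg, acf, acg, adf, bcd, bce, beg, cdg, cef, def, deg

giving chain groups C_0 ≅ Z^7, C_1 ≅ Z^18, C_2 ≅ Z^12.

∂_1: C_1 → C_0 sends each edge [p,q] (with p < q) to q − p.
This gives a 7×18 integer matrix of rank 6; reducing to Smith normal form yields diagonal entries (1,1,1,1,1,1).

∂_2: C_2 → C_1 sends each 2-simplex [p,q,r] to [q,r] − [p,r] + [p,q]. For instance
  ∂deg = eg − dg + de,
  ∂adf = df − af + ad.
As a 18×12 matrix over Z this has rank 12, with invariant factors (1,1,1,1,1,1,1,1,1,1,1,2).

From H_k ≅ ker(∂_k) / im(∂_{k+1}) we obtain:

  H_0: rank C_0 − rank ∂_1 = 7 − 6 = 1, and the invariant factors of ∂_1 are all 1, so H_0 ≅ Z.

(K is a triangulation of the real projective plane RP^2.)

H_0 = Z.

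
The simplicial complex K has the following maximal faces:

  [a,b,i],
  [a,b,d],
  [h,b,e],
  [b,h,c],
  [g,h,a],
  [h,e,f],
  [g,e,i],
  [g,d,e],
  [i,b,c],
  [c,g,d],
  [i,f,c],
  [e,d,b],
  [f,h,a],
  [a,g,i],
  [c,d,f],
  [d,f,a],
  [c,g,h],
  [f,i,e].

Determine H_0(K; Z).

H_0 ≅ Z.

Fix the vertex order a < b < c < d < e < f < g < h < i and write every simplex with vertices in increasing order. Then dim K = 2 and the simplices of K are:

  0-simplices (9): a, b, c, d, e, f, g, h, i
  1-simplices (27): ab, ad, af, ag, ah, ai, bc, bd, be, bh, bi, cd, cf, cg, ch, ci, de, df, dg, ef, eg, eh, ei, fh, fi, gh, gi
  2-simplices (18): abd, abi, adf, afh, agh, agi, bch, bci, bde, beh, cdf, cdg, cfi, cgh, deg, efh, efi, egi

so the chain groups are C_0 ≅ Z^9, C_1 ≅ Z^27, C_2 ≅ Z^18.

∂_1: C_1 → C_0 maps an edge to its endpoints' difference, ∂[p,q] = q − p. For instance
  ∂fi = i − f.
As a 9×27 matrix over Z this has rank 8, with invariant factors (1,1,1,1,1,1,1,1).

∂_2: C_2 → C_1 sends each 2-simplex [p,q,r] to [q,r] − [p,r] + [p,q]. For instance
  ∂bci = ci − bi + bc,
  ∂agh = gh − ah + ag.
This gives a 27×18 integer matrix of rank 17; reducing to Smith normal form yields diagonal entries (1,1,1,1,1,1,1,1,1,1,1,1,1,1,1,1,1).

Computing H_k = (kernel of ∂_k) / (image of ∂_{k+1}):

  H_0: rank C_0 − rank ∂_1 = 9 − 8 = 1, and the invariant factors of ∂_1 are all 1, so H_0 ≅ Z.

(K is a triangulation of the torus T^2.)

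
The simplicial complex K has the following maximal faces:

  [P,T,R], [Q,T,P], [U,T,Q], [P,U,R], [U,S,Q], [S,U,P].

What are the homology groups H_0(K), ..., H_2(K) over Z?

Take the total order P < Q < R < S < T < U on the vertex set. Then K (dimension 2) consists of the simplices:

  0-simplices (6): P, Q, R, S, T, U
  1-simplices (12): PQ, PR, PS, PT, PU, QS, QT, QU, RT, RU, SU, TU
  2-simplices (6): PQT, PRT, PRU, PSU, QSU, QTU

Hence C_0 ≅ Z^6, C_1 ≅ Z^12, C_2 ≅ Z^6.

The boundary map ∂_1: C_1 → C_0 is given by ∂[p,q] = [q] − [p]. For instance
  ∂QT = T − Q.
The 6×12 boundary matrix has rank 5 and Smith normal form diag(1,1,1,1,1).

The boundary map ∂_2: C_2 → C_1 acts by ∂[p,q,r] = [q,r] − [p,r] + [p,q]. For instance
  ∂PRT = RT − PT + PR,
  ∂PRU = RU − PU + PR.
This gives a 12×6 integer matrix of rank 6; reducing to Smith normal form yields diagonal entries (1,1,1,1,1,1).

From H_k ≅ ker(∂_k) / im(∂_{k+1}) we obtain:

  H_0: rank C_0 − rank ∂_1 = 6 − 5 = 1, and the invariant factors of ∂_1 are all 1, so H_0 = Z.
  H_1: rank ker ∂_1 − rank ∂_2 = (12 − 5) − 6 = 1, and the invariant factors of ∂_2 are all 1, so H_1 = Z.
  H_2: rank ker ∂_2 − rank ∂_3 = (6 − 6) − 0 = 0, and there is no ∂_3, so H_2 = 0.

(K is a triangulation of the cylinder S^1 x I.)

H_0 = Z,  H_1 = Z,  H_2 = 0.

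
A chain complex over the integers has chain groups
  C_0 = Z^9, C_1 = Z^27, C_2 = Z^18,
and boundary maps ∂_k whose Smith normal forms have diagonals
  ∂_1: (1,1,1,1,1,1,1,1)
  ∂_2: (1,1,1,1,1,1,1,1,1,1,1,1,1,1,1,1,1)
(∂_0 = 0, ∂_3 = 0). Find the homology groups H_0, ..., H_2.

H_0: b_0 = 9 − 0 − 8 = 1; torsion from ∂_1 factors > 1: none. So H_0 = Z.
H_1: b_1 = 27 − 8 − 17 = 2; torsion from ∂_2 factors > 1: none. So H_1 = Z^2.
H_2: b_2 = 18 − 17 − 0 = 1; torsion from ∂_3 factors > 1: none. So H_2 = Z.

H_0 = Z,  H_1 = Z^2,  H_2 = Z.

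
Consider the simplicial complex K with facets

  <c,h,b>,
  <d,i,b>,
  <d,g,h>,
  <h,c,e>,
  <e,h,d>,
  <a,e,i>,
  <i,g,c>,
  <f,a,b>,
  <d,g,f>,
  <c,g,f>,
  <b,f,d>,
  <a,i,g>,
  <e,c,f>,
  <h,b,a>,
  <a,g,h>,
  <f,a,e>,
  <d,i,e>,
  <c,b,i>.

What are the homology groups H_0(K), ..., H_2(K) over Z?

K has 9 vertices, 27 edges, 18 triangles.
rank ∂_0 = 0, rank ∂_1 = 8 ⇒ b_0 = 9 − 0 − 8 = 1; all invariant factors of ∂_1 are 1 so no torsion. So H_0 = Z.
rank ∂_1 = 8, rank ∂_2 = 17 ⇒ b_1 = 27 − 8 − 17 = 2; all invariant factors of ∂_2 are 1 so no torsion. So H_1 = Z^2.
rank ∂_2 = 17, rank ∂_3 = 0 ⇒ b_2 = 18 − 17 − 0 = 1. So H_2 = Z.

H_0 ≅ Z,  H_1 ≅ Z^2,  H_2 ≅ Z.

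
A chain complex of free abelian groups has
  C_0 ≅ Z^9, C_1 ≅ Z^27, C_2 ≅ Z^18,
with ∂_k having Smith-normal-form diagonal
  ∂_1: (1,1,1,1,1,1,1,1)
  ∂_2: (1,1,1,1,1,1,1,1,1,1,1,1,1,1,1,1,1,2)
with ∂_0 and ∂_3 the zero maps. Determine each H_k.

H_0 ≅ Z,  H_1 ≅ Z ⊕ Z_2,  H_2 = 0.

H_0: b_0 = 9 − 0 − 8 = 1; torsion from ∂_1 factors > 1: none. So H_0 ≅ Z.
H_1: b_1 = 27 − 8 − 18 = 1; torsion from ∂_2 factors > 1: [2]. So H_1 ≅ Z ⊕ Z_2.
H_2: b_2 = 18 − 18 − 0 = 0; torsion from ∂_3 factors > 1: none. So H_2 ≅ 0.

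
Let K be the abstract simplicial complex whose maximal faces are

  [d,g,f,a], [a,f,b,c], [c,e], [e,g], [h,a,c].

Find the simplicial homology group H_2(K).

H_2 ≅ 0.

Fix the vertex order a < b < c < d < e < f < g < h and write every simplex with vertices in increasing order. Then dim K = 3 and the simplices of K are:

  0-simplices (8): a, b, c, d, e, f, g, h
  1-simplices (15): ab, ac, ad, af, ag, ah, bc, bf, ce, cf, ch, df, dg, eg, fg
  2-simplices (9): abc, abf, acf, ach, adf, adg, afg, bcf, dfg
  3-simplices (2): abcf, adfg

Hence C_0 ≅ Z^8, C_1 ≅ Z^15, C_2 ≅ Z^9, C_3 ≅ Z^2.

∂_1: C_1 → C_0 maps an edge to its endpoints' difference, ∂[p,q] = q − p.
The 8×15 boundary matrix has rank 7 and Smith normal form diag(1,1,1,1,1,1,1).

Boundary ∂_2: C_2 → C_1 sends each 2-simplex [p,q,r] to [q,r] − [p,r] + [p,q]. For instance
  ∂adf = df − af + ad,
  ∂dfg = fg − dg + df.
This gives a 15×9 integer matrix of rank 7; reducing to Smith normal form yields diagonal entries (1,1,1,1,1,1,1).

The boundary map ∂_3: C_3 → C_2 sends each 3-simplex σ to the alternating sum Σ_i (−1)^i (σ with its i-th vertex removed). For instance
  ∂abcf = bcf − acf + abf − abc,
  ∂adfg = dfg − afg + adg − adf.
The resulting 9×2 matrix has rank 2, and its Smith normal form has invariant factors (1,1).

Reading off H_k = ker ∂_k / im ∂_{k+1}:

  H_2: rank ker ∂_2 − rank ∂_3 = (9 − 7) − 2 = 0, and the invariant factors of ∂_3 are all 1, so H_2 = 0.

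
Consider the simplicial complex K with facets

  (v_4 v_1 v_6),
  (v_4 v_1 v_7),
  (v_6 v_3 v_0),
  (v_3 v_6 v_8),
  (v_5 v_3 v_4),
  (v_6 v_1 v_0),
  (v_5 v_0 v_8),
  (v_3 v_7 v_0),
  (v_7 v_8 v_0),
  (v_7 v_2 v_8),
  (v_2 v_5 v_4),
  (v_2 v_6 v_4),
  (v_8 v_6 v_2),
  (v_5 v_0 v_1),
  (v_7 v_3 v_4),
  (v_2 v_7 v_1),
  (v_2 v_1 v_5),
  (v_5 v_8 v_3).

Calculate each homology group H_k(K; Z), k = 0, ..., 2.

H_0 ≅ Z,  H_1 ≅ Z × Z/2,  H_2 = 0.

K has 9 vertices, 27 edges, 18 triangles.
rank ∂_0 = 0, rank ∂_1 = 8 ⇒ b_0 = 9 − 0 − 8 = 1; all invariant factors of ∂_1 are 1 so no torsion. So H_0 ≅ Z.
rank ∂_1 = 8, rank ∂_2 = 18 ⇒ b_1 = 27 − 8 − 18 = 1; ∂_2 has invariant factor(s) [2] giving torsion. So H_1 ≅ Z × Z/2.
rank ∂_2 = 18, rank ∂_3 = 0 ⇒ b_2 = 18 − 18 − 0 = 0. So H_2 ≅ 0.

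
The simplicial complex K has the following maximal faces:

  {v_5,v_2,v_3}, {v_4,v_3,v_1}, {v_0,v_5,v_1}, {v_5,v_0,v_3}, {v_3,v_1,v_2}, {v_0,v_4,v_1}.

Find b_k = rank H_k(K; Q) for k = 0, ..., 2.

b_0 = 1, b_1 = 1, b_2 = 0.

K has 6 vertices, 12 edges, 6 triangles.
rank ∂_0 = 0, rank ∂_1 = 5 ⇒ b_0 = 6 − 0 − 5 = 1; all invariant factors of ∂_1 are 1 so no torsion. So H_0 = Z.
rank ∂_1 = 5, rank ∂_2 = 6 ⇒ b_1 = 12 − 5 − 6 = 1; all invariant factors of ∂_2 are 1 so no torsion. So H_1 = Z.
rank ∂_2 = 6, rank ∂_3 = 0 ⇒ b_2 = 6 − 6 − 0 = 0. So H_2 = 0.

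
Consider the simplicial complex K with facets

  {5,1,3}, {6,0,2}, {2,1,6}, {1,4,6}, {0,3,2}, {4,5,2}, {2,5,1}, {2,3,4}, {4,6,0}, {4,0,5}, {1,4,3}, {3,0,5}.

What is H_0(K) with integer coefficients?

H_0 = Z.

Take the total order 0 < 1 < 2 < 3 < 4 < 5 < 6 on the vertex set. Then K (dimension 2) consists of the simplices:

  0-simplices (7): [0], [1], [2], [3], [4], [5], [6]
  1-simplices (18): [0,2], [0,3], [0,4], [0,5], [0,6], [1,2], [1,3], [1,4], [1,5], [1,6], [2,3], [2,4], [2,5], [2,6], [3,4], [3,5], [4,5], [4,6]
  2-simplices (12): [0,2,3], [0,2,6], [0,3,5], [0,4,5], [0,4,6], [1,2,5], [1,2,6], [1,3,4], [1,3,5], [1,4,6], [2,3,4], [2,4,5]

so the chain groups are C_0 ≅ Z^7, C_1 ≅ Z^18, C_2 ≅ Z^12.

∂_1: C_1 → C_0 sends each edge [p,q] (with p < q) to q − p.
The resulting 7×18 matrix has rank 6, and its Smith normal form has invariant factors (1,1,1,1,1,1).

The boundary map ∂_2: C_2 → C_1 maps a triangle to the signed sum of its edges. For instance
  ∂[1,3,5] = [3,5] − [1,5] + [1,3],
  ∂[0,2,6] = [2,6] − [0,6] + [0,2].
As a 18×12 matrix over Z this has rank 12, with invariant factors (1,1,1,1,1,1,1,1,1,1,1,2).

Reading off H_k = ker ∂_k / im ∂_{k+1}:

  H_0: rank C_0 − rank ∂_1 = 7 − 6 = 1, and the invariant factors of ∂_1 are all 1, so H_0 = Z.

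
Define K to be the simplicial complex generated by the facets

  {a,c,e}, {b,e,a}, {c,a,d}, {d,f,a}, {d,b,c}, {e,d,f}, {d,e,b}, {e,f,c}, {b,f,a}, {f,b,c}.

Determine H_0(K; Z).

H_0 = Z.

Fix the vertex order a < b < c < d < e < f and write every simplex with vertices in increasing order. Then dim K = 2 and the simplices of K are:

  0-simplices (6): a, b, c, d, e, f
  1-simplices (15): ab, ac, ad, ae, af, bc, bd, be, bf, cd, ce, cf, de, df, ef
  2-simplices (10): abe, abf, acd, ace, adf, bcd, bcf, bde, cef, def

giving chain groups C_0 ≅ Z^6, C_1 ≅ Z^15, C_2 ≅ Z^10.

Boundary ∂_1: C_1 → C_0 maps an edge to its endpoints' difference, ∂[p,q] = q − p.
The resulting 6×15 matrix has rank 5, and its Smith normal form has invariant factors (1,1,1,1,1).

∂_2: C_2 → C_1 sends each 2-simplex [p,q,r] to [q,r] − [p,r] + [p,q]. For instance
  ∂cef = ef − cf + ce,
  ∂adf = df − af + ad.
The resulting 15×10 matrix has rank 10, and its Smith normal form has invariant factors (1,1,1,1,1,1,1,1,1,2).

From H_k ≅ ker(∂_k) / im(∂_{k+1}) we obtain:

  H_0: rank C_0 − rank ∂_1 = 6 − 5 = 1, and the invariant factors of ∂_1 are all 1, so H_0 = Z.

(K is a triangulation of the real projective plane RP^2.)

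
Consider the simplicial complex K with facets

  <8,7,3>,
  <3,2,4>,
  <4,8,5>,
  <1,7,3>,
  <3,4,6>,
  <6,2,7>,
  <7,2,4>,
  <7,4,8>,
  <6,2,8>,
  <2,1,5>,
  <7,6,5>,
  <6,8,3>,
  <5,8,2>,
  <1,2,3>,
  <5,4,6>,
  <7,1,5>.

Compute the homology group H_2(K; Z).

Take the total order 1 < 2 < 3 < 4 < 5 < 6 < 7 < 8 on the vertex set. Then K (dimension 2) consists of the simplices:

  0-simplices (8): [1], [2], [3], [4], [5], [6], [7], [8]
  1-simplices (24): (24 of them)
  2-simplices (16): [1,2,3], [1,2,5], [1,3,7], [1,5,7], [2,3,4], [2,4,7], [2,5,8], [2,6,7], [2,6,8], [3,4,6], [3,6,8], [3,7,8], [4,5,6], [4,5,8], [4,7,8], [5,6,7]

giving chain groups C_0 ≅ Z^8, C_1 ≅ Z^24, C_2 ≅ Z^16.

The boundary map ∂_1: C_1 → C_0 sends each edge [p,q] (with p < q) to q − p.
The 8×24 boundary matrix has rank 7 and Smith normal form diag(1,1,1,1,1,1,1).

Boundary ∂_2: C_2 → C_1 maps a triangle to the signed sum of its edges. For instance
  ∂[3,4,6] = [4,6] − [3,6] + [3,4],
  ∂[4,5,8] = [5,8] − [4,8] + [4,5].
As a 24×16 matrix over Z this has rank 15, with invariant factors (1,1,1,1,1,1,1,1,1,1,1,1,1,1,1).

Now H_k = ker ∂_k / im ∂_{k+1}, so:

  H_2: rank ker ∂_2 − rank ∂_3 = (16 − 15) − 0 = 1, and there is no ∂_3, so H_2 ≅ Z.

H_2 = Z.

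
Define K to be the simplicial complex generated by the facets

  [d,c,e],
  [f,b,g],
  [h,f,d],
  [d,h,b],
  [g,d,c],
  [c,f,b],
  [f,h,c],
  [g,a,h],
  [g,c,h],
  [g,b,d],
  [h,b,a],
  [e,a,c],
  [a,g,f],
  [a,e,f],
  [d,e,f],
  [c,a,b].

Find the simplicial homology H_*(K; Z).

Take the total order a < b < c < d < e < f < g < h on the vertex set. Then K (dimension 2) consists of the simplices:

  0-simplices (8): a, b, c, d, e, f, g, h
  1-simplices (24): ab, ac, ae, af, ag, ah, bc, bd, bf, bg, bh, cd, ce, cf, cg, ch, de, df, dg, dh, ef, fg, fh, gh
  2-simplices (16): abc, abh, ace, aef, afg, agh, bcf, bdg, bdh, bfg, cde, cdg, cfh, cgh, def, dfh

Hence C_0 ≅ Z^8, C_1 ≅ Z^24, C_2 ≅ Z^16.

Boundary ∂_1: C_1 → C_0 sends each edge [p,q] (with p < q) to q − p. For instance
  ∂fh = h − f.
As a 8×24 matrix over Z this has rank 7, with invariant factors (1,1,1,1,1,1,1).

The boundary map ∂_2: C_2 → C_1 maps a triangle to the signed sum of its edges. For instance
  ∂abh = bh − ah + ab,
  ∂cfh = fh − ch + cf.
The resulting 24×16 matrix has rank 15, and its Smith normal form has invariant factors (1,1,1,1,1,1,1,1,1,1,1,1,1,1,1).

From H_k ≅ ker(∂_k) / im(∂_{k+1}) we obtain:

  H_0: rank C_0 − rank ∂_1 = 8 − 7 = 1, and the invariant factors of ∂_1 are all 1, so H_0 ≅ Z.
  H_1: rank ker ∂_1 − rank ∂_2 = (24 − 7) − 15 = 2, and the invariant factors of ∂_2 are all 1, so H_1 ≅ Z^2.
  H_2: rank ker ∂_2 − rank ∂_3 = (16 − 15) − 0 = 1, and there is no ∂_3, so H_2 ≅ Z.

As a check, the Euler characteristic is 8 − 24 + 16 = 0, which agrees with 1 − 2 + 1 = 0.
(K is a triangulation of the torus T^2.)

H_0 = Z,  H_1 = Z^2,  H_2 = Z.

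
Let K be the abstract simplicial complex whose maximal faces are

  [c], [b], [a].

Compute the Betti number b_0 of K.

Take the total order a < b < c on the vertex set. Then K (dimension 0) consists of the simplices:

  0-simplices (3): a, b, c

so the chain groups are C_0 ≅ Z^3.

From H_k ≅ ker(∂_k) / im(∂_{k+1}) we obtain:

  H_0: rank C_0 − rank ∂_1 = 3 − 0 = 3, and there is no ∂_1, so H_0 = Z^3.

Hence the Betti numbers are b_0 = 3.

b_0 = 3.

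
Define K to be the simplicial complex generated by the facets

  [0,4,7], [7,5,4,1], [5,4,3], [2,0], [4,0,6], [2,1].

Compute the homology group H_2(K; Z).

H_2 = 0.

We work with the vertex ordering 0 < 1 < 2 < 3 < 4 < 5 < 6 < 7. The simplices of K, each written with vertices in increasing order, are:

  0-simplices (8): [0], [1], [2], [3], [4], [5], [6], [7]
  1-simplices (14): [0,2], [0,4], [0,6], [0,7], [1,2], [1,4], [1,5], [1,7], [3,4], [3,5], [4,5], [4,6], [4,7], [5,7]
  2-simplices (7): [0,4,6], [0,4,7], [1,4,5], [1,4,7], [1,5,7], [3,4,5], [4,5,7]
  3-simplices (1): [1,4,5,7]

Hence C_0 ≅ Z^8, C_1 ≅ Z^14, C_2 ≅ Z^7, C_3 ≅ Z^1.

The boundary map ∂_1: C_1 → C_0 is given by ∂[p,q] = [q] − [p]. For instance
  ∂[0,2] = [2] − [0].
The 8×14 boundary matrix has rank 7 and Smith normal form diag(1,1,1,1,1,1,1).

∂_2: C_2 → C_1 sends each 2-simplex [p,q,r] to [q,r] − [p,r] + [p,q]. For instance
  ∂[0,4,7] = [4,7] − [0,7] + [0,4],
  ∂[4,5,7] = [5,7] − [4,7] + [4,5].
The resulting 14×7 matrix has rank 6, and its Smith normal form has invariant factors (1,1,1,1,1,1).

The boundary map ∂_3: C_3 → C_2 sends each 3-simplex σ to the alternating sum Σ_i (−1)^i (σ with its i-th vertex removed). For instance
  ∂[1,4,5,7] = [4,5,7] − [1,5,7] + [1,4,7] − [1,4,5].
This gives a 7×1 integer matrix of rank 1; reducing to Smith normal form yields diagonal entries (1).

From H_k ≅ ker(∂_k) / im(∂_{k+1}) we obtain:

  H_2: rank ker ∂_2 − rank ∂_3 = (7 − 6) − 1 = 0, and the invariant factors of ∂_3 are all 1, so H_2 = 0.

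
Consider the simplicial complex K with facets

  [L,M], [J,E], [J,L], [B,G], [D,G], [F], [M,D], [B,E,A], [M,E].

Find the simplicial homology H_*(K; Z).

H_0 ≅ Z^2,  H_1 ≅ Z^2,  H_2 = 0.

We work with the vertex ordering A < B < D < E < F < G < J < L < M. The simplices of K, each written with vertices in increasing order, are:

  0-simplices (9): A, B, D, E, F, G, J, L, M
  1-simplices (10): AB, AE, BE, BG, DG, DM, EJ, EM, JL, LM
  2-simplices (1): ABE

Hence C_0 ≅ Z^9, C_1 ≅ Z^10, C_2 ≅ Z^1.

∂_1: C_1 → C_0 maps an edge to its endpoints' difference, ∂[p,q] = q − p.
The resulting 9×10 matrix has rank 7, and its Smith normal form has invariant factors (1,1,1,1,1,1,1).

The boundary map ∂_2: C_2 → C_1 maps a triangle to the signed sum of its edges. For instance
  ∂ABE = BE − AE + AB.
This gives a 10×1 integer matrix of rank 1; reducing to Smith normal form yields diagonal entries (1).

Reading off H_k = ker ∂_k / im ∂_{k+1}:

  H_0: rank C_0 − rank ∂_1 = 9 − 7 = 2, and the invariant factors of ∂_1 are all 1, so H_0 ≅ Z^2.
  H_1: rank ker ∂_1 − rank ∂_2 = (10 − 7) − 1 = 2, and the invariant factors of ∂_2 are all 1, so H_1 ≅ Z^2.
  H_2: rank ker ∂_2 − rank ∂_3 = (1 − 1) − 0 = 0, and there is no ∂_3, so H_2 ≅ 0.

As a check, the Euler characteristic is 9 − 10 + 1 = 0, which agrees with 2 − 2 + 0 = 0.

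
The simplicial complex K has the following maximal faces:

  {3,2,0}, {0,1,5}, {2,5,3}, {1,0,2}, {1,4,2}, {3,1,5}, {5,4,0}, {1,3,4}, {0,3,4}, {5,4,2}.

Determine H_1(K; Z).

H_1 = Z/2.

K has 6 vertices, 15 edges, 10 triangles.
rank ∂_1 = 5, rank ∂_2 = 10 ⇒ b_1 = 15 − 5 − 10 = 0; ∂_2 has invariant factor(s) [2] giving torsion. So H_1 = Z/2.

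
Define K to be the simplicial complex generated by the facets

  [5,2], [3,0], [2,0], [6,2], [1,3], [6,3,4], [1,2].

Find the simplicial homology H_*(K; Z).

Fix the vertex order 0 < 1 < 2 < 3 < 4 < 5 < 6 and write every simplex with vertices in increasing order. Then dim K = 2 and the simplices of K are:

  0-simplices (7): [0], [1], [2], [3], [4], [5], [6]
  1-simplices (9): [0,2], [0,3], [1,2], [1,3], [2,5], [2,6], [3,4], [3,6], [4,6]
  2-simplices (1): [3,4,6]

so the chain groups are C_0 ≅ Z^7, C_1 ≅ Z^9, C_2 ≅ Z^1.

Boundary ∂_1: C_1 → C_0 is given by ∂[p,q] = [q] − [p]. For instance
  ∂[3,6] = [6] − [3].
The resulting 7×9 matrix has rank 6, and its Smith normal form has invariant factors (1,1,1,1,1,1).

∂_2: C_2 → C_1 sends each 2-simplex [p,q,r] to [q,r] − [p,r] + [p,q]. For instance
  ∂[3,4,6] = [4,6] − [3,6] + [3,4].
The resulting 9×1 matrix has rank 1, and its Smith normal form has invariant factors (1).

From H_k ≅ ker(∂_k) / im(∂_{k+1}) we obtain:

  H_0: rank C_0 − rank ∂_1 = 7 − 6 = 1, and the invariant factors of ∂_1 are all 1, so H_0 ≅ Z.
  H_1: rank ker ∂_1 − rank ∂_2 = (9 − 6) − 1 = 2, and the invariant factors of ∂_2 are all 1, so H_1 ≅ Z^2.
  H_2: rank ker ∂_2 − rank ∂_3 = (1 − 1) − 0 = 0, and there is no ∂_3, so H_2 ≅ 0.

As a check, the Euler characteristic is 7 − 9 + 1 = -1, which agrees with 1 − 2 + 0 = -1.

H_0 ≅ Z,  H_1 ≅ Z^2,  H_2 = 0.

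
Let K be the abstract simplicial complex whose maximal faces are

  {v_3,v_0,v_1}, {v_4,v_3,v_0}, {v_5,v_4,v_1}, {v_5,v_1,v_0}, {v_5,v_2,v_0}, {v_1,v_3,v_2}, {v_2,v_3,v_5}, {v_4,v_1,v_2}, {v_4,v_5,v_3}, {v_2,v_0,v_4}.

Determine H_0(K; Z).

Take the total order v_0 < v_1 < v_2 < v_3 < v_4 < v_5 on the vertex set. Then K (dimension 2) consists of the simplices:

  0-simplices (6): [v_0], [v_1], [v_2], [v_3], [v_4], [v_5]
  1-simplices (15): (15 of them)
  2-simplices (10): [v_0,v_1,v_3], [v_0,v_1,v_5], [v_0,v_2,v_4], [v_0,v_2,v_5], [v_0,v_3,v_4], [v_1,v_2,v_3], [v_1,v_2,v_4], [v_1,v_4,v_5], [v_2,v_3,v_5], [v_3,v_4,v_5]

Hence C_0 ≅ Z^6, C_1 ≅ Z^15, C_2 ≅ Z^10.

The boundary map ∂_1: C_1 → C_0 sends each edge [p,q] (with p < q) to q − p. For instance
  ∂[v_2,v_3] = [v_3] − [v_2].
The 6×15 boundary matrix has rank 5 and Smith normal form diag(1,1,1,1,1).

∂_2: C_2 → C_1 acts by ∂[p,q,r] = [q,r] − [p,r] + [p,q]. For instance
  ∂[v_0,v_1,v_3] = [v_1,v_3] − [v_0,v_3] + [v_0,v_1],
  ∂[v_0,v_2,v_5] = [v_2,v_5] − [v_0,v_5] + [v_0,v_2].
The resulting 15×10 matrix has rank 10, and its Smith normal form has invariant factors (1,1,1,1,1,1,1,1,1,2).

Reading off H_k = ker ∂_k / im ∂_{k+1}:

  H_0: rank C_0 − rank ∂_1 = 6 − 5 = 1, and the invariant factors of ∂_1 are all 1, so H_0 = Z.

(K is a triangulation of the real projective plane RP^2.)

H_0 ≅ Z.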